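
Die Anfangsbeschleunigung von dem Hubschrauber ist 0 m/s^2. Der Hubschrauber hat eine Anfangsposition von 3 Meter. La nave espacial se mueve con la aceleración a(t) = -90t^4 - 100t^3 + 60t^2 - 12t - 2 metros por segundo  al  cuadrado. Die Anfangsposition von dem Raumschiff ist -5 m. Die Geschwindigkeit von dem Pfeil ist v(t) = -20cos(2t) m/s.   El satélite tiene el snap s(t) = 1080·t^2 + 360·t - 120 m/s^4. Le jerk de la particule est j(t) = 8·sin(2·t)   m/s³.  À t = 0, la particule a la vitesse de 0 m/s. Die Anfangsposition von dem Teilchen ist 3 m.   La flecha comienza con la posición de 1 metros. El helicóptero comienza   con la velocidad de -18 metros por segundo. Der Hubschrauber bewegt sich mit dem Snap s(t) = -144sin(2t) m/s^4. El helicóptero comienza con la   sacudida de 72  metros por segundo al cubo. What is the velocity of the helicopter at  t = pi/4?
We need to integrate our snap equation s(t) = -144·sin(2·t) 3 times. Integrating snap and using the initial condition j(0) = 72, we get j(t) = 72·cos(2·t). Integrating jerk and using the initial condition a(0) = 0, we get a(t) = 36·sin(2·t). Finding the antiderivative of a(t) and using v(0) = -18: v(t) = -18·cos(2·t). We have velocity v(t) = -18·cos(2·t). Substituting t = pi/4: v(pi/4) = 0.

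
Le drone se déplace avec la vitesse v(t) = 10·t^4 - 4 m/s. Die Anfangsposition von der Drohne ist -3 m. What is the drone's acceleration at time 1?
Starting from velocity v(t) = 10·t^4 - 4, we take 1 derivative. Differentiating velocity, we get acceleration: a(t) = 40·t^3. Using a(t) = 40·t^3 and substituting t = 1, we find a = 40.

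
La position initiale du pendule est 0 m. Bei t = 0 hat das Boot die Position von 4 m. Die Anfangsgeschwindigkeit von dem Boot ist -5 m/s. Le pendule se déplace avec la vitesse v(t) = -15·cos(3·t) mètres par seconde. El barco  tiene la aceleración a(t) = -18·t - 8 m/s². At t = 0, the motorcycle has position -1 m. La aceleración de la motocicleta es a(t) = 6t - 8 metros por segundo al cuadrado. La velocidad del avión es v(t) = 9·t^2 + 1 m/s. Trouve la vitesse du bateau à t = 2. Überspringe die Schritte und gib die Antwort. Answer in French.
v(2) = -57.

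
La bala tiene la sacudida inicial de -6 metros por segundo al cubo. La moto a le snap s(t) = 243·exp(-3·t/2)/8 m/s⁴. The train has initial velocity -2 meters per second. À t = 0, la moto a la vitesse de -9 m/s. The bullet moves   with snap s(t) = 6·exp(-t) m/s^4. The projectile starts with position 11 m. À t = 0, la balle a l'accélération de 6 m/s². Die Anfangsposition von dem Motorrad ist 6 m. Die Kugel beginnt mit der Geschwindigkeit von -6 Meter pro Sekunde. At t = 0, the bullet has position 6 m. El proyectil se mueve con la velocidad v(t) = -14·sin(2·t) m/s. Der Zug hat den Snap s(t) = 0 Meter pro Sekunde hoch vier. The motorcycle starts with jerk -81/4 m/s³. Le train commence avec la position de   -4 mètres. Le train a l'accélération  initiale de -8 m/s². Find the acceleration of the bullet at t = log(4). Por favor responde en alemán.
Wir müssen die Stammfunktion unserer Gleichung für den Snap s(t) = 6·exp(-t) 2-mal finden. Durch Integration von dem Snap und Verwendung der Anfangsbedingung j(0) = -6, erhalten wir j(t) = -6·exp(-t). Die Stammfunktion von dem Ruck ist die Beschleunigung. Mit a(0) = 6 erhalten wir a(t) = 6·exp(-t). Mit a(t) = 6·exp(-t) und Einsetzen von t = log(4), finden wir a = 3/2.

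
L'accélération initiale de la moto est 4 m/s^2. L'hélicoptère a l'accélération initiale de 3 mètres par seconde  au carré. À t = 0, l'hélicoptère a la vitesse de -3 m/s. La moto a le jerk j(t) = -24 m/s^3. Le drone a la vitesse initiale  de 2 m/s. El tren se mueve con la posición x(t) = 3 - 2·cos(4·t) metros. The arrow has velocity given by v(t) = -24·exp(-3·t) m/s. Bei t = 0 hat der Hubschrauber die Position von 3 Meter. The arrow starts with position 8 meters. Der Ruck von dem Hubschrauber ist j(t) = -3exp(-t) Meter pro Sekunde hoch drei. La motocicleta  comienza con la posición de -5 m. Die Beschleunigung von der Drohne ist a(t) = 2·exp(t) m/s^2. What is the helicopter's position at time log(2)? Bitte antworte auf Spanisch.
Partiendo de la sacudida j(t) = -3·exp(-t), tomamos 3 antiderivadas. Tomando ∫j(t)dt y aplicando a(0) = 3, encontramos a(t) = 3·exp(-t). La integral de la aceleración, con v(0) = -3, da la velocidad: v(t) = -3·exp(-t). La integral de la velocidad es la posición. Usando x(0) = 3, obtenemos x(t) = 3·exp(-t). Usando x(t) = 3·exp(-t) y sustituyendo t = log(2), encontramos x = 3/2.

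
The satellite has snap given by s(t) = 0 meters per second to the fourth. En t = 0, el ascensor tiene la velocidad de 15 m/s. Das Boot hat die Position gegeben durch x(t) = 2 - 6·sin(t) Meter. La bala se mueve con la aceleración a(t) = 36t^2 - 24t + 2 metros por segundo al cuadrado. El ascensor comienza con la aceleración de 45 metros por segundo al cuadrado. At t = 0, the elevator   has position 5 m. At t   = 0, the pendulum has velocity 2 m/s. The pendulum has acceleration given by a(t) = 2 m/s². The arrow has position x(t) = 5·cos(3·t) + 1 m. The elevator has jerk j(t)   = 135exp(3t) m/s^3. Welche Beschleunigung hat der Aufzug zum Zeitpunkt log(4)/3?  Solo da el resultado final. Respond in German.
Bei t = log(4)/3, a = 180.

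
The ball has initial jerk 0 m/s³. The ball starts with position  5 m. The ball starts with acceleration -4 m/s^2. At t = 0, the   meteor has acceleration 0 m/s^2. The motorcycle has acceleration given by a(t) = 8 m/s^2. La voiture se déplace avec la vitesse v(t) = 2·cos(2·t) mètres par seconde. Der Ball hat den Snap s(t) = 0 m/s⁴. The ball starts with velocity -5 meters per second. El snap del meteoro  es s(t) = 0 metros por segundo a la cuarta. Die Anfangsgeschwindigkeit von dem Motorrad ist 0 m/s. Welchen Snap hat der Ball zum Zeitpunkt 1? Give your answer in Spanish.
Tenemos el snap s(t) = 0. Sustituyendo t = 1: s(1) = 0.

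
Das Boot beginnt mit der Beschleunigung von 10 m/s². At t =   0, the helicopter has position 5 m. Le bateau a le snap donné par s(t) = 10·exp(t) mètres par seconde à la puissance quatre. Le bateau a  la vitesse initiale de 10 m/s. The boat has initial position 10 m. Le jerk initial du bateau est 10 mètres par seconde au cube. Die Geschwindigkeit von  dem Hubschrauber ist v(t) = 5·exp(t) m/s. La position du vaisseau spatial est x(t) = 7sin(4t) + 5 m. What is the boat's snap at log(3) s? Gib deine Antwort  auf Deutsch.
Wir haben den Snap s(t) = 10·exp(t). Durch Einsetzen von t = log(3): s(log(3)) = 30.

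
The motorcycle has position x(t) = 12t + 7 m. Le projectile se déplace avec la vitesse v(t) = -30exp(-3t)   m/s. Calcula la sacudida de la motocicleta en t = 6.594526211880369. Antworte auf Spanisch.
Para resolver esto, necesitamos tomar 3 derivadas de nuestra ecuación de la posición x(t) = 12·t + 7. La derivada de la posición da la velocidad: v(t) = 12. Derivando la velocidad, obtenemos la aceleración: a(t) = 0. La derivada de la aceleración da la sacudida: j(t) = 0. De la ecuación de la sacudida j(t) = 0, sustituimos t = 6.594526211880369 para obtener j = 0.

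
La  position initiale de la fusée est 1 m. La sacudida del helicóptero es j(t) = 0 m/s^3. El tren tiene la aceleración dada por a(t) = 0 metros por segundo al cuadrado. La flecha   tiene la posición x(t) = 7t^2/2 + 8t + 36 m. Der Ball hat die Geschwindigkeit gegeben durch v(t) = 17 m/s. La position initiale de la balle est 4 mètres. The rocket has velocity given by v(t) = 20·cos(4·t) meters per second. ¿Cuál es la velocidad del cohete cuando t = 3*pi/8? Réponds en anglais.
We have velocity v(t) = 20·cos(4·t). Substituting t = 3*pi/8: v(3*pi/8) = 0.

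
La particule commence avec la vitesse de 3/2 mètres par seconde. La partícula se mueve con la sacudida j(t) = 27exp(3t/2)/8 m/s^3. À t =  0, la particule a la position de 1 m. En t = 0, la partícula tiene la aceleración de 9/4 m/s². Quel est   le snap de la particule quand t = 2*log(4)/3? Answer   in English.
Starting from jerk j(t) = 27·exp(3·t/2)/8, we take 1 derivative. The derivative of jerk gives snap: s(t) = 81·exp(3·t/2)/16. From the given snap equation s(t) = 81·exp(3·t/2)/16, we substitute t = 2*log(4)/3 to get s = 81/4.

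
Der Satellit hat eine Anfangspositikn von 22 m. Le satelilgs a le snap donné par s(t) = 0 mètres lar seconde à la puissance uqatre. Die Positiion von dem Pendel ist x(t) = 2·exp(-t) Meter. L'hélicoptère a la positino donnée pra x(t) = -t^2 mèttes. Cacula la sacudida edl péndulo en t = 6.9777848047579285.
Partiendo de la posición x(t) = 2·exp(-t), tomamos 3 derivadas. Tomando d/dt de x(t), encontramos v(t) = -2·exp(-t). Tomando d/dt de v(t), encontramos a(t) = 2·exp(-t). Tomando d/dt de a(t), encontramos j(t) = -2·exp(-t). Tenemos la sacudida j(t) = -2·exp(-t). Sustituyendo t = 6.9777848047579285: j(6.9777848047579285) = -0.00186473258132297.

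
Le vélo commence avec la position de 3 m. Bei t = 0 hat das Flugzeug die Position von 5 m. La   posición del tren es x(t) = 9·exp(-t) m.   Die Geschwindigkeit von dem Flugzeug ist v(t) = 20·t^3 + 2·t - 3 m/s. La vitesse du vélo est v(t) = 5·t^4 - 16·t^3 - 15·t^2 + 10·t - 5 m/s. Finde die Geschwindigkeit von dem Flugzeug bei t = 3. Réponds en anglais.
From the given velocity equation v(t) = 20·t^3 + 2·t - 3, we substitute t = 3 to get v = 543.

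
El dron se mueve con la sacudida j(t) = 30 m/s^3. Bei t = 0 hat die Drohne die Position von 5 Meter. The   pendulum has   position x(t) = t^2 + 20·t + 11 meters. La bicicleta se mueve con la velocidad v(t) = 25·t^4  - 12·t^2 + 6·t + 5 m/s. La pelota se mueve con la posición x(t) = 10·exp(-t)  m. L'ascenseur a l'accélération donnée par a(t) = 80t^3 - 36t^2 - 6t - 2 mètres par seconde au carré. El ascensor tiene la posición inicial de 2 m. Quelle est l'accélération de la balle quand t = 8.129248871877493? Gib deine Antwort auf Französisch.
Nous devons dériver notre équation de la position x(t) = 10·exp(-t) 2 fois. En dérivant la position, nous obtenons la vitesse: v(t) = -10·exp(-t). La dérivée de la vitesse donne l'accélération: a(t) = 10·exp(-t). De l'équation de l'accélération a(t) = 10·exp(-t), nous substituons t = 8.129248871877493 pour obtenir a = 0.00294789542382956.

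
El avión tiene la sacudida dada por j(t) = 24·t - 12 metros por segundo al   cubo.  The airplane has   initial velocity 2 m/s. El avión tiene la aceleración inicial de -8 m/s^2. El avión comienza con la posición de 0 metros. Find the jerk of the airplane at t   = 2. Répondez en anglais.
We have jerk j(t) = 24·t - 12. Substituting t = 2: j(2) = 36.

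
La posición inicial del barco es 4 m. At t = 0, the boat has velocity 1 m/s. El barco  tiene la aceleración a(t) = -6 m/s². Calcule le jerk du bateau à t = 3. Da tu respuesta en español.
Debemos derivar nuestra ecuación de la aceleración a(t) = -6 1 vez. Tomando d/dt de a(t), encontramos j(t) = 0. De la ecuación de la sacudida j(t) = 0, sustituimos t = 3 para obtener j = 0.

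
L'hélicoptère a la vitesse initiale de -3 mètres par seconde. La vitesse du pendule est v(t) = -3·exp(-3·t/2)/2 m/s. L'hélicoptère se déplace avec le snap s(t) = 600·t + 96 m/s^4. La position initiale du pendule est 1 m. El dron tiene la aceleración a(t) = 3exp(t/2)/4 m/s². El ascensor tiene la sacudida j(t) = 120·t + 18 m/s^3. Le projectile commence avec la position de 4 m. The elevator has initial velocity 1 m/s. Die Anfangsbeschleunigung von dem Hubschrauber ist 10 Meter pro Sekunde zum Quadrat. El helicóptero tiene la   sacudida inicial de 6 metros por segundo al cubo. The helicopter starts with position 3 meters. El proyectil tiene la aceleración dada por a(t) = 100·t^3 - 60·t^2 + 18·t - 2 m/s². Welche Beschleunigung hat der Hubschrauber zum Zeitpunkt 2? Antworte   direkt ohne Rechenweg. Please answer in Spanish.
a(2) = 1014.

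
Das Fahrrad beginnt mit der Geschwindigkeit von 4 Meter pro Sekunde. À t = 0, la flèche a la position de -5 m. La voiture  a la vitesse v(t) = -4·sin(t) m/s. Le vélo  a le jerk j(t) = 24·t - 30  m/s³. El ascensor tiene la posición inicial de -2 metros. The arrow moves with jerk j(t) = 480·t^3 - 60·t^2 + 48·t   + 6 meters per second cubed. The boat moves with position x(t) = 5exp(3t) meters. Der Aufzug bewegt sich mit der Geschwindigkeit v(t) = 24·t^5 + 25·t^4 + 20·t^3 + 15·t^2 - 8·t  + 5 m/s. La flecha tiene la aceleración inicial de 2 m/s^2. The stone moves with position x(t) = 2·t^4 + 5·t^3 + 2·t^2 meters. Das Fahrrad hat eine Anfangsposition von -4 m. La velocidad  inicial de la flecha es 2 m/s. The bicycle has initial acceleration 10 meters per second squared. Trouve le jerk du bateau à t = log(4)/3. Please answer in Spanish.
Debemos derivar nuestra ecuación de la posición x(t) = 5·exp(3·t) 3 veces. Tomando d/dt de x(t), encontramos v(t) = 15·exp(3·t). Derivando la velocidad, obtenemos la aceleración: a(t) = 45·exp(3·t). Tomando d/dt de a(t), encontramos j(t) = 135·exp(3·t). De la ecuación de la sacudida j(t) = 135·exp(3·t), sustituimos t = log(4)/3 para obtener j = 540.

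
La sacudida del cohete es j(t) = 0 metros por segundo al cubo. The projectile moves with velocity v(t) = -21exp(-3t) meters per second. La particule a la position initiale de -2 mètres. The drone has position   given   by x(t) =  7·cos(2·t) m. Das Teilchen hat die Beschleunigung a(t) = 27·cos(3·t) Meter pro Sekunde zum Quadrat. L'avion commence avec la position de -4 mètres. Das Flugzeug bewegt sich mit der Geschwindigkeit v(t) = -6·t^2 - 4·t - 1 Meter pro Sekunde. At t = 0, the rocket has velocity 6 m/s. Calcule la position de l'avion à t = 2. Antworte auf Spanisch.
Necesitamos integrar nuestra ecuación de la velocidad v(t) = -6·t^2 - 4·t - 1 1 vez. Tomando ∫v(t)dt y aplicando x(0) = -4, encontramos x(t) = -2·t^3 - 2·t^2 - t - 4. Usando x(t) = -2·t^3 - 2·t^2 - t - 4 y sustituyendo t = 2, encontramos x = -30.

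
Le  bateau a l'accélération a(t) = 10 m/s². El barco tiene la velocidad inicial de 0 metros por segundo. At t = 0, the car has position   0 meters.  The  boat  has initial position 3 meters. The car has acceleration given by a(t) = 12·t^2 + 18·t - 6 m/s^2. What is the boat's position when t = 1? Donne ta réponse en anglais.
To solve this, we need to take 2 antiderivatives of our acceleration equation a(t) = 10. The antiderivative of acceleration, with v(0) = 0, gives velocity: v(t) = 10·t. Taking ∫v(t)dt and applying x(0) = 3, we find x(t) = 5·t^2 + 3. From the given position equation x(t) = 5·t^2 + 3, we substitute t = 1 to get x = 8.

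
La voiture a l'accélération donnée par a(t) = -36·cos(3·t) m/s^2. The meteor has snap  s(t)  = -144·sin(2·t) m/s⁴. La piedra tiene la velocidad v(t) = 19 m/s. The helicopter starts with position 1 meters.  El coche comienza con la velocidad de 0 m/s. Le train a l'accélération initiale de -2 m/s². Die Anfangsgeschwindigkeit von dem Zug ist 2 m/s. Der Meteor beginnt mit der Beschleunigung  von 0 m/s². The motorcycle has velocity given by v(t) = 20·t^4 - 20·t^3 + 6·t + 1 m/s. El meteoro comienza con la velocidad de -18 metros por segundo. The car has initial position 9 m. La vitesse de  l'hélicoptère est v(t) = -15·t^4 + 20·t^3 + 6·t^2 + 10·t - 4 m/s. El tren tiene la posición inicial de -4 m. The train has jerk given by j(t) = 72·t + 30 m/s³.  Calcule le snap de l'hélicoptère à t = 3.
En partant de la vitesse v(t) = -15·t^4 + 20·t^3 + 6·t^2 + 10·t - 4, nous prenons 3 dérivées. La dérivée de la vitesse donne l'accélération: a(t) = -60·t^3 + 60·t^2 + 12·t + 10. En dérivant l'accélération, nous obtenons le jerk: j(t) = -180·t^2 + 120·t + 12. En dérivant le jerk, nous obtenons le snap: s(t) = 120 - 360·t. De l'équation du snap s(t) = 120 - 360·t, nous substituons t = 3 pour obtenir s = -960.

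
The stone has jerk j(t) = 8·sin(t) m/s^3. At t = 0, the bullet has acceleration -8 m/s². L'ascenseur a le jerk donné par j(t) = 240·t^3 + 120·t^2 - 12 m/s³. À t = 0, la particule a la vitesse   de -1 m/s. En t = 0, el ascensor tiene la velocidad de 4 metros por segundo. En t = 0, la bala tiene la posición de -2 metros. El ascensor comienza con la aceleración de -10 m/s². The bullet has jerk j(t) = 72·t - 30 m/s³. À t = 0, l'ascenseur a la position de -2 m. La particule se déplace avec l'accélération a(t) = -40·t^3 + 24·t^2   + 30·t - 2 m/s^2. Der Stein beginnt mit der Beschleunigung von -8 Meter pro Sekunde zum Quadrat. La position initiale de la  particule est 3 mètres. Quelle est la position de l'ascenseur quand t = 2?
Pour résoudre ceci, nous devons prendre 3 intégrales de notre équation du jerk j(t) = 240·t^3 + 120·t^2 - 12. En prenant ∫j(t)dt et en appliquant a(0) = -10, nous trouvons a(t) = 60·t^4 + 40·t^3 - 12·t - 10. En prenant ∫a(t)dt et en appliquant v(0) = 4, nous trouvons v(t) = 12·t^5 + 10·t^4 - 6·t^2 - 10·t + 4. L'intégrale de la vitesse est la position. En utilisant x(0) = -2, nous obtenons x(t) = 2·t^6 + 2·t^5 - 2·t^3 - 5·t^2 + 4·t - 2. En utilisant x(t) = 2·t^6 + 2·t^5 - 2·t^3 - 5·t^2 + 4·t - 2 et en substituant t = 2, nous trouvons x = 162.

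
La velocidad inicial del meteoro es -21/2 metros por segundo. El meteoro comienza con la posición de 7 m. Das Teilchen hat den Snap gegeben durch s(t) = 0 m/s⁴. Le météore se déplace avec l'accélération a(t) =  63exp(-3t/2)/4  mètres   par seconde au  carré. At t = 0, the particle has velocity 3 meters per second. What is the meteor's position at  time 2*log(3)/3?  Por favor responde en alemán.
Wir müssen unsere Gleichung für die Beschleunigung a(t) = 63·exp(-3·t/2)/4 2-mal integrieren. Durch Integration von der Beschleunigung und Verwendung der Anfangsbedingung v(0) = -21/2, erhalten wir v(t) = -21·exp(-3·t/2)/2. Das Integral von der Geschwindigkeit ist die Position. Mit x(0) = 7 erhalten wir x(t) = 7·exp(-3·t/2). Wir haben die Position x(t) = 7·exp(-3·t/2). Durch Einsetzen von t = 2*log(3)/3: x(2*log(3)/3) = 7/3.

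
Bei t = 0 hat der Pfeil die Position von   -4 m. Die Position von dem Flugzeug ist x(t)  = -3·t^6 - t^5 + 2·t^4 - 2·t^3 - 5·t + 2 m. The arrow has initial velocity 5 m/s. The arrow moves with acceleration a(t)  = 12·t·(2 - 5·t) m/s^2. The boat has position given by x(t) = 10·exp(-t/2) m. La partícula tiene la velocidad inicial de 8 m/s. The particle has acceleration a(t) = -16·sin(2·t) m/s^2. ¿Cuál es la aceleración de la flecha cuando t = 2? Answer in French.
De l'équation de l'accélération a(t) = 12·t·(2 - 5·t), nous substituons t = 2 pour obtenir a = -192.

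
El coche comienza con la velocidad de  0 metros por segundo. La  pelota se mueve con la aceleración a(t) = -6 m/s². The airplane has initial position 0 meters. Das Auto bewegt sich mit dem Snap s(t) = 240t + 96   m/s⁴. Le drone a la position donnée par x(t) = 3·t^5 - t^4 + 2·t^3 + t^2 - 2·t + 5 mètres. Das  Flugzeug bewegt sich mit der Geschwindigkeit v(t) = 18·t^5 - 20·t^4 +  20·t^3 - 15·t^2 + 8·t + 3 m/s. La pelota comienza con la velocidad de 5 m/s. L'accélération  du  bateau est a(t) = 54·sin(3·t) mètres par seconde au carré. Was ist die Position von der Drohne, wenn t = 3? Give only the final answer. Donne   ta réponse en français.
À t = 3, x = 710.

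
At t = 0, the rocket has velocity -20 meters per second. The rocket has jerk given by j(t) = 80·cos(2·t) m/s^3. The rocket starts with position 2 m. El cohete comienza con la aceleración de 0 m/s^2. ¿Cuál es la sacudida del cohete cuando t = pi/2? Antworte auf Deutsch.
Aus der Gleichung für den Ruck j(t) = 80·cos(2·t), setzen wir t = pi/2 ein und erhalten j = -80.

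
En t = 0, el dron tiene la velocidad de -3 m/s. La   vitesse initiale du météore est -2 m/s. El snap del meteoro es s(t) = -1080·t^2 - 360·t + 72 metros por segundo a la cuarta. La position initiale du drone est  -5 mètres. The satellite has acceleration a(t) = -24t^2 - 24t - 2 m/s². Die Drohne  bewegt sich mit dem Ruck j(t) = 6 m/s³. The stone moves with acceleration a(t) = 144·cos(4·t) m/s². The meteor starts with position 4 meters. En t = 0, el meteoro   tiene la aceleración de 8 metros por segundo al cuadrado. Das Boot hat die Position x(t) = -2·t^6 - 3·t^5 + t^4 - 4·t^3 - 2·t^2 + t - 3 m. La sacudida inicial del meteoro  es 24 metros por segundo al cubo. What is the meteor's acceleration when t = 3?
Starting from snap s(t) = -1080·t^2 - 360·t + 72, we take 2 antiderivatives. The antiderivative of snap, with j(0) = 24, gives jerk: j(t) = -360·t^3 - 180·t^2 + 72·t + 24. Taking ∫j(t)dt and applying a(0) = 8, we find a(t) = -90·t^4 - 60·t^3 + 36·t^2 + 24·t + 8. Using a(t) = -90·t^4 - 60·t^3 + 36·t^2 + 24·t + 8 and substituting t = 3, we find a = -8506.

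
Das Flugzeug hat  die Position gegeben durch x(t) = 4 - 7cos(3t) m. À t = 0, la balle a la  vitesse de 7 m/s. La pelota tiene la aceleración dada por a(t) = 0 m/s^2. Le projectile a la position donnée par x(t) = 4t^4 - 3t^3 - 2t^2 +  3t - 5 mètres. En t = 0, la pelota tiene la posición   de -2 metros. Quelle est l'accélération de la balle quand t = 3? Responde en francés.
Nous avons l'accélération a(t) = 0. En substituant t = 3: a(3) = 0.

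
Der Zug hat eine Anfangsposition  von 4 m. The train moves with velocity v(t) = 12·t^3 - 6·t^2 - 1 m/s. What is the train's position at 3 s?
We must find the integral of our velocity equation v(t) = 12·t^3 - 6·t^2 - 1 1 time. Finding the integral of v(t) and using x(0) = 4: x(t) = 3·t^4 - 2·t^3 - t + 4. We have position x(t) = 3·t^4 - 2·t^3 - t + 4. Substituting t = 3: x(3) = 190.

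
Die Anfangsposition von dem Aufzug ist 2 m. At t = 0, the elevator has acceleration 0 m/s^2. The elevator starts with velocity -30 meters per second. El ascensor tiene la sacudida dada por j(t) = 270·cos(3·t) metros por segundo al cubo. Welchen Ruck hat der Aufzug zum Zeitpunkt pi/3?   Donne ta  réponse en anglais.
Using j(t) = 270·cos(3·t) and substituting t = pi/3, we find j = -270.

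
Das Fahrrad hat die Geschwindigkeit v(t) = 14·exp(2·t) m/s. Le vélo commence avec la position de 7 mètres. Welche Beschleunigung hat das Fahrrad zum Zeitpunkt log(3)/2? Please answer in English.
Starting from velocity v(t) = 14·exp(2·t), we take 1 derivative. The derivative of velocity gives acceleration: a(t) = 28·exp(2·t). From the given acceleration equation a(t) = 28·exp(2·t), we substitute t = log(3)/2 to get a = 84.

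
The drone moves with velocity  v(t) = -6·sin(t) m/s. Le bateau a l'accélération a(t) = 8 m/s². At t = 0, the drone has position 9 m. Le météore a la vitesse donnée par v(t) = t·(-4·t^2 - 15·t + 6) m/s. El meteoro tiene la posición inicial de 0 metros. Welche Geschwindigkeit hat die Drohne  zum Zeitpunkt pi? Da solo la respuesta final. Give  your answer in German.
Die Geschwindigkeit bei t = pi ist v = 0.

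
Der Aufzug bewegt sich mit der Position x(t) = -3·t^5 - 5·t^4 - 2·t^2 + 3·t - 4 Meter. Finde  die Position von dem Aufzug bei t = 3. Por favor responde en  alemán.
Aus der Gleichung für die Position x(t) = -3·t^5 - 5·t^4 - 2·t^2 + 3·t - 4, setzen wir t = 3 ein und erhalten x = -1147.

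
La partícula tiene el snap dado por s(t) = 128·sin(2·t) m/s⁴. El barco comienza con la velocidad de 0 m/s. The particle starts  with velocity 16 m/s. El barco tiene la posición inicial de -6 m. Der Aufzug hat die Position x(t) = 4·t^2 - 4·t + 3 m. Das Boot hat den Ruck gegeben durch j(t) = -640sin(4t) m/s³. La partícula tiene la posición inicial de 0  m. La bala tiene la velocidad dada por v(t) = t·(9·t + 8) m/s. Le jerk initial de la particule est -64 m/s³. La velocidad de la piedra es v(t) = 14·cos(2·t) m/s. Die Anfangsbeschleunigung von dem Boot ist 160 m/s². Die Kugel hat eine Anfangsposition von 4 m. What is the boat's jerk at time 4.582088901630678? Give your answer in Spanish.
Tenemos la sacudida j(t) = -640·sin(4·t). Sustituyendo t = 4.582088901630678: j(4.582088901630678) = 318.669719068593.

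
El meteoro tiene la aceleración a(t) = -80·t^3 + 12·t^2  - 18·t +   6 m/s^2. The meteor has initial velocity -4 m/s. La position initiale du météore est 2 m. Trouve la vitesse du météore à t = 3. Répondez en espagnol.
Partiendo de la aceleración a(t) = -80·t^3 + 12·t^2 - 18·t + 6, tomamos 1 antiderivada. Integrando la aceleración y usando la condición inicial v(0) = -4, obtenemos v(t) = -20·t^4 + 4·t^3 - 9·t^2 + 6·t - 4. Usando v(t) = -20·t^4 + 4·t^3 - 9·t^2 + 6·t - 4 y sustituyendo t = 3, encontramos v = -1579.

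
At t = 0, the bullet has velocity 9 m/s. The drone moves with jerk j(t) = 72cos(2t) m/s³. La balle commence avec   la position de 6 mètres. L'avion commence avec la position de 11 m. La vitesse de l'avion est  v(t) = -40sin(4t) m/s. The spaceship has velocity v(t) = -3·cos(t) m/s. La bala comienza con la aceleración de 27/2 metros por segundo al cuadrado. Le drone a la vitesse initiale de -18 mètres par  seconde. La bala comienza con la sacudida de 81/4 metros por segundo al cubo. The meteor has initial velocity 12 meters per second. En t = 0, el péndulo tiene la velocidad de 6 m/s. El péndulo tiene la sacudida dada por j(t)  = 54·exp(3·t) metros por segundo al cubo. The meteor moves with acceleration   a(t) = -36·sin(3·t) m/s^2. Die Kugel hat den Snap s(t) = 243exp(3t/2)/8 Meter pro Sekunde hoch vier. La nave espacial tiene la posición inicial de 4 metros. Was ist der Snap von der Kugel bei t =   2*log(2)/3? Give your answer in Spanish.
Usando s(t) = 243·exp(3·t/2)/8 y sustituyendo t = 2*log(2)/3, encontramos s = 243/4.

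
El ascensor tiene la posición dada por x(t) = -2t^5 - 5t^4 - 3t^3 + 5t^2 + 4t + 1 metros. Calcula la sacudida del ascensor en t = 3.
Partiendo de la posición x(t) = -2·t^5 - 5·t^4 - 3·t^3 + 5·t^2 + 4·t + 1, tomamos 3 derivadas. Derivando la posición, obtenemos la velocidad: v(t) = -10·t^4 - 20·t^3 - 9·t^2 + 10·t + 4. La derivada de la velocidad da la aceleración: a(t) = -40·t^3 - 60·t^2 - 18·t + 10. Derivando la aceleración, obtenemos la sacudida: j(t) = -120·t^2 - 120·t - 18. De la ecuación de la sacudida j(t) = -120·t^2 - 120·t - 18, sustituimos t = 3 para obtener j = -1458.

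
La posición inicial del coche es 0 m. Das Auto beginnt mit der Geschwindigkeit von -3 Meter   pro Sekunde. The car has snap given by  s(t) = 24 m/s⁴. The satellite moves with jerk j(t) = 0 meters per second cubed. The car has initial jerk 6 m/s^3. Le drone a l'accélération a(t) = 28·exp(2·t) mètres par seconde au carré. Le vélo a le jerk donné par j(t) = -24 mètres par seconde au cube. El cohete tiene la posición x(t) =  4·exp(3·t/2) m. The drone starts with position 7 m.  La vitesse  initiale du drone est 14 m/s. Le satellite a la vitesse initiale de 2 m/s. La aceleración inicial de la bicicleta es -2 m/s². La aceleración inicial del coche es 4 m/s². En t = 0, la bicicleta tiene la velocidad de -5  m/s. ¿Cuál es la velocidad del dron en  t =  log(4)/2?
Partiendo de la aceleración a(t) = 28·exp(2·t), tomamos 1 antiderivada. La integral de la aceleración, con v(0) = 14, da la velocidad: v(t) = 14·exp(2·t). De la ecuación de la velocidad v(t) = 14·exp(2·t), sustituimos t = log(4)/2 para obtener v = 56.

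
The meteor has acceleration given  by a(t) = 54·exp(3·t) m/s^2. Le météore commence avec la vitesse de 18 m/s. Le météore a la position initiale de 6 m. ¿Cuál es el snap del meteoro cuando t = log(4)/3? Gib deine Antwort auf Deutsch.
Um dies zu lösen, müssen wir 2 Ableitungen unserer Gleichung für die Beschleunigung a(t) = 54·exp(3·t) nehmen. Die Ableitung von der Beschleunigung ergibt den Ruck: j(t) = 162·exp(3·t). Die Ableitung von dem Ruck ergibt den Snap: s(t) = 486·exp(3·t). Aus der Gleichung für den Snap s(t) = 486·exp(3·t), setzen wir t = log(4)/3 ein und erhalten s = 1944.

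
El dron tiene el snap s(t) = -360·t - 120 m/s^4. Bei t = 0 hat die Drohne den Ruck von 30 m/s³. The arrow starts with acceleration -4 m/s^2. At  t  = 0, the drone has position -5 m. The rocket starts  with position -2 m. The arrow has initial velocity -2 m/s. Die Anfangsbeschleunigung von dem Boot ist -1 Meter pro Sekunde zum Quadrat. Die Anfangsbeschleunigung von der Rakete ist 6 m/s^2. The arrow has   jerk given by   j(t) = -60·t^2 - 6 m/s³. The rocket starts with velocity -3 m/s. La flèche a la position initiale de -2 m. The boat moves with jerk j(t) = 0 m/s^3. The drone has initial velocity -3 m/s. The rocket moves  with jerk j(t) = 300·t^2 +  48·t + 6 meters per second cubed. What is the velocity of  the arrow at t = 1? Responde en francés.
Pour résoudre ceci, nous devons prendre 2 intégrales de notre équation du jerk j(t) = -60·t^2 - 6. En prenant ∫j(t)dt et en appliquant a(0) = -4, nous trouvons a(t) = -20·t^3 - 6·t - 4. La primitive de l'accélération est la vitesse. En utilisant v(0) = -2, nous obtenons v(t) = -5·t^4 - 3·t^2 - 4·t - 2. Nous avons la vitesse v(t) = -5·t^4 - 3·t^2 - 4·t - 2. En substituant t = 1: v(1) = -14.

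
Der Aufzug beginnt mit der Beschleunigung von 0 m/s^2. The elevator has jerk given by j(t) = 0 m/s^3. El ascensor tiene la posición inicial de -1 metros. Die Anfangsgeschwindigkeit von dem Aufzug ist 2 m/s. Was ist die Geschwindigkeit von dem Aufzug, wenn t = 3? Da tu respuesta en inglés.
Starting from jerk j(t) = 0, we take 2 integrals. The antiderivative of jerk, with a(0) = 0, gives acceleration: a(t) = 0. Integrating acceleration and using the initial condition v(0) = 2, we get v(t) = 2. From the given velocity equation v(t) = 2, we substitute t = 3 to get v = 2.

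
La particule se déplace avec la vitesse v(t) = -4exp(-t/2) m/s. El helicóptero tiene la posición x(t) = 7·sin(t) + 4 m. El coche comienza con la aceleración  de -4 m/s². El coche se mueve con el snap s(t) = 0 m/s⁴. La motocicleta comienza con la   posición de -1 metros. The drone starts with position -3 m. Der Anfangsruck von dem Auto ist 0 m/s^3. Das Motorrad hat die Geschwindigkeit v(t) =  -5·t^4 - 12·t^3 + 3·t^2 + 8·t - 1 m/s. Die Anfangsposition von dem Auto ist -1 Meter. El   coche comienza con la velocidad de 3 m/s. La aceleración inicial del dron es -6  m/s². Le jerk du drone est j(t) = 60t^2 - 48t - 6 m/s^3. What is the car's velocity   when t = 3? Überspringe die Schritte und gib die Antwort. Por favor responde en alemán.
Die Geschwindigkeit bei t = 3 ist v = -9.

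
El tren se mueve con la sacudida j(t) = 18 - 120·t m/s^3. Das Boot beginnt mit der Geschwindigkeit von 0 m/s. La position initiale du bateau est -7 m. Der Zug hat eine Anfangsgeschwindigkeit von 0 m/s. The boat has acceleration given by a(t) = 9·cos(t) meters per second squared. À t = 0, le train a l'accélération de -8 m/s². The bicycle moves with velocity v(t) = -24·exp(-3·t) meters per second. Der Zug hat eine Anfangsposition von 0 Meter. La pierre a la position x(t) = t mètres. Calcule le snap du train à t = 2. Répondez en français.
Nous devons dériver notre équation du jerk j(t) = 18 - 120·t 1 fois. En prenant d/dt de j(t), nous trouvons s(t) = -120. De l'équation du snap s(t) = -120, nous substituons t = 2 pour obtenir s = -120.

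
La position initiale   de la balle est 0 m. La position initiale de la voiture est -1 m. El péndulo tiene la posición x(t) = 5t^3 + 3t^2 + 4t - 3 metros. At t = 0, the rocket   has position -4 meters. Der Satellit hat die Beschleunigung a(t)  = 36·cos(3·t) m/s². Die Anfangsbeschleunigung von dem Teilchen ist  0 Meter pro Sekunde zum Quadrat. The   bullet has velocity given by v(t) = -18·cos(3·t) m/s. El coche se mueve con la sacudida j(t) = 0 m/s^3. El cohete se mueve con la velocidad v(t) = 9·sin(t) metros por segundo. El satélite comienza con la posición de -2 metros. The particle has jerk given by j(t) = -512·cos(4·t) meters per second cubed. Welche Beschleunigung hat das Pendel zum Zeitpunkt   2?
Wir müssen unsere Gleichung für die Position x(t) = 5·t^3 + 3·t^2 + 4·t - 3 2-mal ableiten. Mit d/dt von x(t) finden wir v(t) = 15·t^2 + 6·t + 4. Die Ableitung von der Geschwindigkeit ergibt die Beschleunigung: a(t) = 30·t + 6. Aus der Gleichung für die Beschleunigung a(t) = 30·t + 6, setzen wir t = 2 ein und erhalten a = 66.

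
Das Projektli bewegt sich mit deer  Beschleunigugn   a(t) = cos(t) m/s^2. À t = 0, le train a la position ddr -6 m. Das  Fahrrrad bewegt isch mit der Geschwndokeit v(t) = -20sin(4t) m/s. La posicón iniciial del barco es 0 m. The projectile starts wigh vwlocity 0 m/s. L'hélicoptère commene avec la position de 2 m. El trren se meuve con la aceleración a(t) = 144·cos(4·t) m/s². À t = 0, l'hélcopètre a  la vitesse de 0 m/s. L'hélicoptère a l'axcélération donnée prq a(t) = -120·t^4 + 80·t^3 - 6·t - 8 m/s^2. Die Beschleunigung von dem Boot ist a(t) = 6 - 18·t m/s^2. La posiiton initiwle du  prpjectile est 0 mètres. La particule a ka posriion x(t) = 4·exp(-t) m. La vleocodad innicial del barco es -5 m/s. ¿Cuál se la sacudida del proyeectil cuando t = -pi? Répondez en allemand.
Um dies zu lösen, müssen wir 1 Ableitung unserer Gleichung für die Beschleunigung a(t) = cos(t) nehmen. Mit d/dt von a(t) finden wir j(t) = -sin(t). Mit j(t) = -sin(t) und Einsetzen von t = -pi, finden wir j = 0.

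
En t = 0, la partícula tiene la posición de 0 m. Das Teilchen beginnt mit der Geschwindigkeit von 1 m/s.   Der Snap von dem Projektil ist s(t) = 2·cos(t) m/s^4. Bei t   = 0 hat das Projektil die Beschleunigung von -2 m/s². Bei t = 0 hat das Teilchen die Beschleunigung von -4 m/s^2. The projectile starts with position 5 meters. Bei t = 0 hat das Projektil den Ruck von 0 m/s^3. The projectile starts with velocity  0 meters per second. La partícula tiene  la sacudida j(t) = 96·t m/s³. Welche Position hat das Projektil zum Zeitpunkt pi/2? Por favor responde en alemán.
Wir müssen unsere Gleichung für den Snap s(t) = 2·cos(t) 4-mal integrieren. Durch Integration von dem Snap und Verwendung der Anfangsbedingung j(0) = 0, erhalten wir j(t) = 2·sin(t). Durch Integration von dem Ruck und Verwendung der Anfangsbedingung a(0) = -2, erhalten wir a(t) = -2·cos(t). Die Stammfunktion von der Beschleunigung, mit v(0) = 0, ergibt die Geschwindigkeit: v(t) = -2·sin(t). Das Integral von der Geschwindigkeit, mit x(0) = 5, ergibt die Position: x(t) = 2·cos(t) + 3. Aus der Gleichung für die Position x(t) = 2·cos(t) + 3, setzen wir t = pi/2 ein und erhalten x = 3.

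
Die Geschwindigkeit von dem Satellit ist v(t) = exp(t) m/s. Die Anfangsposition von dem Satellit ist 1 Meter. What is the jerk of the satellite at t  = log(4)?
We must differentiate our velocity equation v(t) = exp(t) 2 times. Differentiating velocity, we get acceleration: a(t) = exp(t). Differentiating acceleration, we get jerk: j(t) = exp(t). We have jerk j(t) = exp(t). Substituting t = log(4): j(log(4)) = 4.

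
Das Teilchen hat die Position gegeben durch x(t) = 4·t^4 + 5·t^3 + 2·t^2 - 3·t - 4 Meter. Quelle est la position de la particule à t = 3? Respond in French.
En utilisant x(t) = 4·t^4 + 5·t^3 + 2·t^2 - 3·t - 4 et en substituant t = 3, nous trouvons x = 464.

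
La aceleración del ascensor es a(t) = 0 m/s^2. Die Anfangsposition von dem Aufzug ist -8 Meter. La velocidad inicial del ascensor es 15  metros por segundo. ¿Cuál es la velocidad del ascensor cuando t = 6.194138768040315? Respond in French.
Nous devons intégrer notre équation de l'accélération a(t) = 0 1 fois. L'intégrale de l'accélération, avec v(0) = 15, donne la vitesse: v(t) = 15. De l'équation de la vitesse v(t) = 15, nous substituons t = 6.194138768040315 pour obtenir v = 15.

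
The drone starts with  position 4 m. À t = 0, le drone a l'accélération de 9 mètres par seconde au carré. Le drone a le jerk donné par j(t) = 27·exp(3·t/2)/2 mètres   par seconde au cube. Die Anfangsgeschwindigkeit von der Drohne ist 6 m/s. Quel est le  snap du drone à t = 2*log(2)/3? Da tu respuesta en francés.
Pour résoudre ceci, nous devons prendre 1 dérivée de notre équation du jerk j(t) = 27·exp(3·t/2)/2. La dérivée du jerk donne le snap: s(t) = 81·exp(3·t/2)/4. Nous avons le snap s(t) = 81·exp(3·t/2)/4. En substituant t = 2*log(2)/3: s(2*log(2)/3) = 81/2.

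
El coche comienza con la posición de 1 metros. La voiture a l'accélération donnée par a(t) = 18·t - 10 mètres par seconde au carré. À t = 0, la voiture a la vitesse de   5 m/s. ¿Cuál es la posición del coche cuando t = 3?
Partiendo de la aceleración a(t) = 18·t - 10, tomamos 2 integrales. Tomando ∫a(t)dt y aplicando v(0) = 5, encontramos v(t) = 9·t^2 - 10·t + 5. Tomando ∫v(t)dt y aplicando x(0) = 1, encontramos x(t) = 3·t^3 - 5·t^2 + 5·t + 1. Tenemos la posición x(t) = 3·t^3 - 5·t^2 + 5·t + 1. Sustituyendo t = 3: x(3) = 52.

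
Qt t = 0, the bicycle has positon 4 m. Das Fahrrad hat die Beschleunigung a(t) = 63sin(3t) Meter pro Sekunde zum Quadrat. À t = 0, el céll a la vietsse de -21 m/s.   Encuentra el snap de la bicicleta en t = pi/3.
Partiendo de la aceleración a(t) = 63·sin(3·t), tomamos 2 derivadas. Derivando la aceleración, obtenemos la sacudida: j(t) = 189·cos(3·t). Derivando la sacudida, obtenemos el snap: s(t) = -567·sin(3·t). Usando s(t) = -567·sin(3·t) y sustituyendo t = pi/3, encontramos s = 0.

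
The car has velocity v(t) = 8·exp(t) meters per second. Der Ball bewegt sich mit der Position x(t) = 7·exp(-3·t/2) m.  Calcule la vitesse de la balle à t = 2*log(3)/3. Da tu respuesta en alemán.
Ausgehend von der Position x(t) = 7·exp(-3·t/2), nehmen wir 1 Ableitung. Durch Ableiten von der Position erhalten wir die Geschwindigkeit: v(t) = -21·exp(-3·t/2)/2. Aus der Gleichung für die Geschwindigkeit v(t) = -21·exp(-3·t/2)/2, setzen wir t = 2*log(3)/3 ein und erhalten v = -7/2.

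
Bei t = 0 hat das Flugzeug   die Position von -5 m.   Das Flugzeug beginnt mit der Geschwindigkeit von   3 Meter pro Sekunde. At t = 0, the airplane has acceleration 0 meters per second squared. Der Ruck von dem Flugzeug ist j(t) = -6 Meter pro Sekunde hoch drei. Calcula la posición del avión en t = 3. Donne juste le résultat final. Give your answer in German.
Die Position bei t = 3 ist x = -23.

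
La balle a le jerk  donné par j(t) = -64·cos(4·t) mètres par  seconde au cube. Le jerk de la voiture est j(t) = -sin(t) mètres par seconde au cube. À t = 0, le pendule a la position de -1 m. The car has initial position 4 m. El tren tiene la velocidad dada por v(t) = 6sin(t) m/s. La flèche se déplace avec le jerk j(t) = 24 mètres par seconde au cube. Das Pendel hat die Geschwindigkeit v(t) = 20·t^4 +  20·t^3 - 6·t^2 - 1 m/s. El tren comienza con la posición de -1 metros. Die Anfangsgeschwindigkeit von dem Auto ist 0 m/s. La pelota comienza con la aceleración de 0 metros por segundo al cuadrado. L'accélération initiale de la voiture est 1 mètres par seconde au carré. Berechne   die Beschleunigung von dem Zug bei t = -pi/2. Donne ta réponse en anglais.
Starting from velocity v(t) = 6·sin(t), we take 1 derivative. Differentiating velocity, we get acceleration: a(t) = 6·cos(t). We have acceleration a(t) = 6·cos(t). Substituting t = -pi/2: a(-pi/2) = 0.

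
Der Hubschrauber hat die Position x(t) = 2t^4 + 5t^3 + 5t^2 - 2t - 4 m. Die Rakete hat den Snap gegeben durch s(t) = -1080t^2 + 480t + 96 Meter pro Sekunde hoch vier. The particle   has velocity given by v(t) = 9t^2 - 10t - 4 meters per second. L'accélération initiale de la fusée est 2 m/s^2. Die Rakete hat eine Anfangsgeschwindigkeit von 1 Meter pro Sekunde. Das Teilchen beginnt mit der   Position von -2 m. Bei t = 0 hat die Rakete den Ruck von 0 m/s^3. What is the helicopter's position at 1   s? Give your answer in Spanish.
Tenemos la posición x(t) = 2·t^4 + 5·t^3 + 5·t^2 - 2·t - 4. Sustituyendo t = 1: x(1) = 6.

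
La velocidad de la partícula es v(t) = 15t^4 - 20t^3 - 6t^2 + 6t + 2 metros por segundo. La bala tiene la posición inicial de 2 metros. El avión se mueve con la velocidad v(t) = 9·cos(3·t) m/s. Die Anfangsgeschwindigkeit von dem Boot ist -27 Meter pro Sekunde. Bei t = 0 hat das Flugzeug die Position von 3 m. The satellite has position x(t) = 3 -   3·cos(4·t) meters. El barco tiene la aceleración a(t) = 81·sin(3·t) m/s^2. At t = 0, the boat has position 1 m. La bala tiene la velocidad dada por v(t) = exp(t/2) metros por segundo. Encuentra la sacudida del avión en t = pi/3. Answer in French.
Pour résoudre ceci, nous devons prendre 2 dérivées de notre équation de la vitesse v(t) = 9·cos(3·t). En dérivant la vitesse, nous obtenons l'accélération: a(t) = -27·sin(3·t). En dérivant l'accélération, nous obtenons le jerk: j(t) = -81·cos(3·t). En utilisant j(t) = -81·cos(3·t) et en substituant t = pi/3, nous trouvons j = 81.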